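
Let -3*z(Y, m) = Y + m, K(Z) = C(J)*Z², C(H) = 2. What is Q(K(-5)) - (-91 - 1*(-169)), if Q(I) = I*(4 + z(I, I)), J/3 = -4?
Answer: -4634/3 ≈ -1544.7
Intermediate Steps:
J = -12 (J = 3*(-4) = -12)
K(Z) = 2*Z²
z(Y, m) = -Y/3 - m/3 (z(Y, m) = -(Y + m)/3 = -Y/3 - m/3)
Q(I) = I*(4 - 2*I/3) (Q(I) = I*(4 + (-I/3 - I/3)) = I*(4 - 2*I/3))
Q(K(-5)) - (-91 - 1*(-169)) = 2*(2*(-5)²)*(6 - 2*(-5)²)/3 - (-91 - 1*(-169)) = 2*(2*25)*(6 - 2*25)/3 - (-91 + 169) = (⅔)*50*(6 - 1*50) - 1*78 = (⅔)*50*(6 - 50) - 78 = (⅔)*50*(-44) - 78 = -4400/3 - 78 = -4634/3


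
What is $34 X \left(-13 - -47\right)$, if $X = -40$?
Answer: $-46240$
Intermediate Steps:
$34 X \left(-13 - -47\right) = 34 \left(-40\right) \left(-13 - -47\right) = - 1360 \left(-13 + 47\right) = \left(-1360\right) 34 = -46240$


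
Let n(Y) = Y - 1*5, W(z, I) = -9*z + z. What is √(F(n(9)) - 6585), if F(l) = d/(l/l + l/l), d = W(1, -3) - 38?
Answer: 4*I*√413 ≈ 81.29*I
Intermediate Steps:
W(z, I) = -8*z
d = -46 (d = -8*1 - 38 = -8 - 38 = -46)
n(Y) = -5 + Y (n(Y) = Y - 5 = -5 + Y)
F(l) = -23 (F(l) = -46/(l/l + l/l) = -46/(1 + 1) = -46/2 = -46*½ = -23)
√(F(n(9)) - 6585) = √(-23 - 6585) = √(-6608) = 4*I*√413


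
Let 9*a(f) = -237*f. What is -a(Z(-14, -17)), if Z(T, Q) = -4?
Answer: -316/3 ≈ -105.33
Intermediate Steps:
a(f) = -79*f/3 (a(f) = (-237*f)/9 = -79*f/3)
-a(Z(-14, -17)) = -(-79)*(-4)/3 = -1*316/3 = -316/3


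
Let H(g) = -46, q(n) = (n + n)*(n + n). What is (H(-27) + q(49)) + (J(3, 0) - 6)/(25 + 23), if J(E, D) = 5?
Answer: 458783/48 ≈ 9558.0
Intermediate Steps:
q(n) = 4*n² (q(n) = (2*n)*(2*n) = 4*n²)
(H(-27) + q(49)) + (J(3, 0) - 6)/(25 + 23) = (-46 + 4*49²) + (5 - 6)/(25 + 23) = (-46 + 4*2401) - 1/48 = (-46 + 9604) + (1/48)*(-1) = 9558 - 1/48 = 458783/48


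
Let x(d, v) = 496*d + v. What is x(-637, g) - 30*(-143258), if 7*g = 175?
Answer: 3981813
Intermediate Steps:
g = 25 (g = (⅐)*175 = 25)
x(d, v) = v + 496*d
x(-637, g) - 30*(-143258) = (25 + 496*(-637)) - 30*(-143258) = (25 - 315952) - 1*(-4297740) = -315927 + 4297740 = 3981813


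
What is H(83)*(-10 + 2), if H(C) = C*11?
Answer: -7304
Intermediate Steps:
H(C) = 11*C
H(83)*(-10 + 2) = (11*83)*(-10 + 2) = 913*(-8) = -7304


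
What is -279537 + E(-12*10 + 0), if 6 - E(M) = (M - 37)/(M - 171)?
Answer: -81343678/291 ≈ -2.7953e+5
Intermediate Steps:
E(M) = 6 - (-37 + M)/(-171 + M) (E(M) = 6 - (M - 37)/(M - 171) = 6 - (-37 + M)/(-171 + M))
-279537 + E(-12*10 + 0) = -279537 + (-989 + 5*(-12*10 + 0))/(-171 + (-12*10 + 0)) = -279537 + (-989 + 5*(-120 + 0))/(-171 + (-120 + 0)) = -279537 + (-989 + 5*(-120))/(-171 - 120) = -279537 + (-989 - 600)/(-291) = -279537 - 1/291*(-1589) = -279537 + 1589/291 = -81343678/291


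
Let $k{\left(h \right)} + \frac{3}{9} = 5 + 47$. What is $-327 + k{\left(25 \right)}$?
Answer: $- \frac{826}{3} \approx -275.33$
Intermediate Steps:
$k{\left(h \right)} = \frac{155}{3}$ ($k{\left(h \right)} = - \frac{1}{3} + \left(5 + 47\right) = - \frac{1}{3} + 52 = \frac{155}{3}$)
$-327 + k{\left(25 \right)} = -327 + \frac{155}{3} = - \frac{826}{3}$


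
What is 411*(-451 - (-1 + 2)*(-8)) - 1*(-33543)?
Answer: -148530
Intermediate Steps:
411*(-451 - (-1 + 2)*(-8)) - 1*(-33543) = 411*(-451 - (-8)) + 33543 = 411*(-451 - 1*(-8)) + 33543 = 411*(-451 + 8) + 33543 = 411*(-443) + 33543 = -182073 + 33543 = -148530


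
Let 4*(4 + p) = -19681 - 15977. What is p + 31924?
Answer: 46011/2 ≈ 23006.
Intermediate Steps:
p = -17837/2 (p = -4 + (-19681 - 15977)/4 = -4 + (1/4)*(-35658) = -4 - 17829/2 = -17837/2 ≈ -8918.5)
p + 31924 = -17837/2 + 31924 = 46011/2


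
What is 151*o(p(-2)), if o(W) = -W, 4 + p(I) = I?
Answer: 906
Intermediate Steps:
p(I) = -4 + I
151*o(p(-2)) = 151*(-(-4 - 2)) = 151*(-1*(-6)) = 151*6 = 906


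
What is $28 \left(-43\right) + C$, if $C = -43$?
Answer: $-1247$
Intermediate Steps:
$28 \left(-43\right) + C = 28 \left(-43\right) - 43 = -1204 - 43 = -1247$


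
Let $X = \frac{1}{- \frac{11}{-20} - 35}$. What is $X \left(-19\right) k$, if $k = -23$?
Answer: $- \frac{8740}{689} \approx -12.685$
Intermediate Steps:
$X = - \frac{20}{689}$ ($X = \frac{1}{\left(-11\right) \left(- \frac{1}{20}\right) - 35} = \frac{1}{\frac{11}{20} - 35} = \frac{1}{- \frac{689}{20}} = - \frac{20}{689} \approx -0.029028$)
$X \left(-19\right) k = \left(- \frac{20}{689}\right) \left(-19\right) \left(-23\right) = \frac{380}{689} \left(-23\right) = - \frac{8740}{689}$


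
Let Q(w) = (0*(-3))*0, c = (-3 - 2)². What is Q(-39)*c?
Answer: 0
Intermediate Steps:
c = 25 (c = (-5)² = 25)
Q(w) = 0 (Q(w) = 0*0 = 0)
Q(-39)*c = 0*25 = 0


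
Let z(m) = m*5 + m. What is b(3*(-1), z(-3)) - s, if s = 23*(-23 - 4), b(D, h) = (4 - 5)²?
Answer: 622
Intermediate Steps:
z(m) = 6*m (z(m) = 5*m + m = 6*m)
b(D, h) = 1 (b(D, h) = (-1)² = 1)
s = -621 (s = 23*(-27) = -621)
b(3*(-1), z(-3)) - s = 1 - 1*(-621) = 1 + 621 = 622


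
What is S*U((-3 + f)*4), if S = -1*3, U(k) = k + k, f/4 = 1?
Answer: -24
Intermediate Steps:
f = 4 (f = 4*1 = 4)
U(k) = 2*k
S = -3
S*U((-3 + f)*4) = -6*(-3 + 4)*4 = -6*1*4 = -6*4 = -3*8 = -24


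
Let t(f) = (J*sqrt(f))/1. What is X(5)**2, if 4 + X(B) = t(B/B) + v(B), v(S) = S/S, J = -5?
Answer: 64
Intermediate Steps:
v(S) = 1
t(f) = -5*sqrt(f) (t(f) = -5*sqrt(f)/1 = -5*sqrt(f)*1 = -5*sqrt(f))
X(B) = -8 (X(B) = -4 + (-5*sqrt(1) + 1) = -4 + (-5*1 + 1) = -4 + (-5 + 1) = -4 - 4 = -8)
X(5)**2 = (-8)**2 = 64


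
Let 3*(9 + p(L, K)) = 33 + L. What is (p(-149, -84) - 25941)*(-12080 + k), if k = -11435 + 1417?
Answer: 574297556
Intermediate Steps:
p(L, K) = 2 + L/3 (p(L, K) = -9 + (33 + L)/3 = -9 + (11 + L/3) = 2 + L/3)
k = -10018
(p(-149, -84) - 25941)*(-12080 + k) = ((2 + (1/3)*(-149)) - 25941)*(-12080 - 10018) = ((2 - 149/3) - 25941)*(-22098) = (-143/3 - 25941)*(-22098) = -77966/3*(-22098) = 574297556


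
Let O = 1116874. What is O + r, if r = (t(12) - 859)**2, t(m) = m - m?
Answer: 1854755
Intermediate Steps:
t(m) = 0
r = 737881 (r = (0 - 859)**2 = (-859)**2 = 737881)
O + r = 1116874 + 737881 = 1854755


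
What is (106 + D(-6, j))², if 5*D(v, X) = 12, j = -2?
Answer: 293764/25 ≈ 11751.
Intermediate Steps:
D(v, X) = 12/5 (D(v, X) = (⅕)*12 = 12/5)
(106 + D(-6, j))² = (106 + 12/5)² = (542/5)² = 293764/25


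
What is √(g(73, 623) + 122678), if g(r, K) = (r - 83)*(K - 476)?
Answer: 2*√30302 ≈ 348.15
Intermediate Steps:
g(r, K) = (-476 + K)*(-83 + r) (g(r, K) = (-83 + r)*(-476 + K) = (-476 + K)*(-83 + r))
√(g(73, 623) + 122678) = √((39508 - 476*73 - 83*623 + 623*73) + 122678) = √((39508 - 34748 - 51709 + 45479) + 122678) = √(-1470 + 122678) = √121208 = 2*√30302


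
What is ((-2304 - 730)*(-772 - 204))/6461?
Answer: 2961184/6461 ≈ 458.32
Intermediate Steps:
((-2304 - 730)*(-772 - 204))/6461 = -3034*(-976)*(1/6461) = 2961184*(1/6461) = 2961184/6461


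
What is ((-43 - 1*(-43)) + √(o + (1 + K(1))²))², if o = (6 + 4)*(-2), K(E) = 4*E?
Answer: 5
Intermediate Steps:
o = -20 (o = 10*(-2) = -20)
((-43 - 1*(-43)) + √(o + (1 + K(1))²))² = ((-43 - 1*(-43)) + √(-20 + (1 + 4*1)²))² = ((-43 + 43) + √(-20 + (1 + 4)²))² = (0 + √(-20 + 5²))² = (0 + √(-20 + 25))² = (0 + √5)² = (√5)² = 5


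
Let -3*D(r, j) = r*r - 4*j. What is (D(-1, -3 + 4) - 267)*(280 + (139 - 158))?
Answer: -69426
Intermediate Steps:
D(r, j) = -r²/3 + 4*j/3 (D(r, j) = -(r*r - 4*j)/3 = -(r² - 4*j)/3 = -r²/3 + 4*j/3)
(D(-1, -3 + 4) - 267)*(280 + (139 - 158)) = ((-⅓*(-1)² + 4*(-3 + 4)/3) - 267)*(280 + (139 - 158)) = ((-⅓*1 + (4/3)*1) - 267)*(280 - 19) = ((-⅓ + 4/3) - 267)*261 = (1 - 267)*261 = -266*261 = -69426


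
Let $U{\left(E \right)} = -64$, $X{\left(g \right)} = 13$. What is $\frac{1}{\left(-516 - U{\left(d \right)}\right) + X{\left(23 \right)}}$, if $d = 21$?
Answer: $- \frac{1}{439} \approx -0.0022779$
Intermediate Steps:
$\frac{1}{\left(-516 - U{\left(d \right)}\right) + X{\left(23 \right)}} = \frac{1}{\left(-516 - -64\right) + 13} = \frac{1}{\left(-516 + 64\right) + 13} = \frac{1}{-452 + 13} = \frac{1}{-439} = - \frac{1}{439}$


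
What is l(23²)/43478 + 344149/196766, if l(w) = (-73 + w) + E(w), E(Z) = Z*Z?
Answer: 17528957431/2138748037 ≈ 8.1959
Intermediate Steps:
E(Z) = Z²
l(w) = -73 + w + w² (l(w) = (-73 + w) + w² = -73 + w + w²)
l(23²)/43478 + 344149/196766 = (-73 + 23² + (23²)²)/43478 + 344149/196766 = (-73 + 529 + 529²)*(1/43478) + 344149*(1/196766) = (-73 + 529 + 279841)*(1/43478) + 344149/196766 = 280297*(1/43478) + 344149/196766 = 280297/43478 + 344149/196766 = 17528957431/2138748037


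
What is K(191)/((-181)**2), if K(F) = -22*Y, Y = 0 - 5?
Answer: 110/32761 ≈ 0.0033576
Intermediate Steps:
Y = -5
K(F) = 110 (K(F) = -22*(-5) = 110)
K(191)/((-181)**2) = 110/((-181)**2) = 110/32761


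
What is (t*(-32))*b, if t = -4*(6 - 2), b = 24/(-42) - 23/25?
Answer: -133632/175 ≈ -763.61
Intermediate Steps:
b = -261/175 (b = 24*(-1/42) - 23*1/25 = -4/7 - 23/25 = -261/175 ≈ -1.4914)
t = -16 (t = -4*4 = -16)
(t*(-32))*b = -16*(-32)*(-261/175) = 512*(-261/175) = -133632/175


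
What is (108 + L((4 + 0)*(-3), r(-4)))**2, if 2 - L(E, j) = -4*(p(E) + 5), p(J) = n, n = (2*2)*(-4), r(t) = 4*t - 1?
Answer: 4356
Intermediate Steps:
r(t) = -1 + 4*t
n = -16 (n = 4*(-4) = -16)
p(J) = -16
L(E, j) = -42 (L(E, j) = 2 - (-4)*(-16 + 5) = 2 - (-4)*(-11) = 2 - 1*44 = 2 - 44 = -42)
(108 + L((4 + 0)*(-3), r(-4)))**2 = (108 - 42)**2 = 66**2 = 4356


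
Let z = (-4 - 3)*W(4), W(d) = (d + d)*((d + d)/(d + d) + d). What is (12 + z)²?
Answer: 71824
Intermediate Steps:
W(d) = 2*d*(1 + d) (W(d) = (2*d)*((2*d)/((2*d)) + d) = (2*d)*((2*d)*(1/(2*d)) + d) = (2*d)*(1 + d) = 2*d*(1 + d))
z = -280 (z = (-4 - 3)*(2*4*(1 + 4)) = -14*4*5 = -7*40 = -280)
(12 + z)² = (12 - 280)² = (-268)² = 71824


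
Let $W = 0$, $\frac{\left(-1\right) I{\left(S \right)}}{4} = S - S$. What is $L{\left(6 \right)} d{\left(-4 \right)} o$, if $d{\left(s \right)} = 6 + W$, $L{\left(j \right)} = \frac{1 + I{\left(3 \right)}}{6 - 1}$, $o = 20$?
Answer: $24$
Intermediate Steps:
$I{\left(S \right)} = 0$ ($I{\left(S \right)} = - 4 \left(S - S\right) = \left(-4\right) 0 = 0$)
$L{\left(j \right)} = \frac{1}{5}$ ($L{\left(j \right)} = \frac{1 + 0}{6 - 1} = 1 \cdot \frac{1}{5} = \frac{1}{5}$)
$d{\left(s \right)} = 6$ ($d{\left(s \right)} = 6 + 0 = 6$)
$L{\left(6 \right)} d{\left(-4 \right)} o = \frac{1}{5} \cdot 6 \cdot 20 = \frac{6}{5} \cdot 20 = 24$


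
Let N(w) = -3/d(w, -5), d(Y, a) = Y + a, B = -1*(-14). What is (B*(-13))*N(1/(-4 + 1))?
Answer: -819/8 ≈ -102.38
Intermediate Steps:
B = 14
N(w) = -3/(-5 + w) (N(w) = -3/(w - 5) = -3/(-5 + w))
(B*(-13))*N(1/(-4 + 1)) = (14*(-13))*(-3/(-5 + 1/(-4 + 1))) = -(-546)/(-5 + 1/(-3)) = -(-546)/(-5 - 1/3) = -(-546)/(-16/3) = -(-546)*(-3)/16 = -182*9/16 = -819/8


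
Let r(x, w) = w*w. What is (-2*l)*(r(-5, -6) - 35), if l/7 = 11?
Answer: -154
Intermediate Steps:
l = 77 (l = 7*11 = 77)
r(x, w) = w²
(-2*l)*(r(-5, -6) - 35) = (-2*77)*((-6)² - 35) = -154*(36 - 35) = -154*1 = -154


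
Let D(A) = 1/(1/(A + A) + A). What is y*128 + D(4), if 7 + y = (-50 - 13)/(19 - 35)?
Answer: -12928/33 ≈ -391.76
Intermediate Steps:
y = -49/16 (y = -7 + (-50 - 13)/(19 - 35) = -7 - 63/(-16) = -7 - 63*(-1/16) = -7 + 63/16 = -49/16 ≈ -3.0625)
D(A) = 1/(A + 1/(2*A)) (D(A) = 1/(1/(2*A) + A) = 1/(A + 1/(2*A)))
y*128 + D(4) = -49/16*128 + 2*4/(1 + 2*4²) = -392 + 2*4/(1 + 2*16) = -392 + 2*4/(1 + 32) = -392 + 2*4/33 = -392 + 2*4*(1/33) = -392 + 8/33 = -12928/33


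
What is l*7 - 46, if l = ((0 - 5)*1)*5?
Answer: -221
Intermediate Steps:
l = -25 (l = -5*1*5 = -5*5 = -25)
l*7 - 46 = -25*7 - 46 = -175 - 46 = -221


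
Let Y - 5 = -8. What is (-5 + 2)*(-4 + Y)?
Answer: 21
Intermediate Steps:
Y = -3 (Y = 5 - 8 = -3)
(-5 + 2)*(-4 + Y) = (-5 + 2)*(-4 - 3) = -3*(-7) = 21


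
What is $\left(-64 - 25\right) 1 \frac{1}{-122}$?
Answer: $\frac{89}{122} \approx 0.72951$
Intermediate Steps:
$\left(-64 - 25\right) 1 \frac{1}{-122} = - 89 \cdot 1 \left(- \frac{1}{122}\right) = \left(-89\right) \left(- \frac{1}{122}\right) = \frac{89}{122}$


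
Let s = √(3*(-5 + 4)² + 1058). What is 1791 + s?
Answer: 1791 + √1061 ≈ 1823.6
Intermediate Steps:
s = √1061 (s = √(3*(-1)² + 1058) = √(3*1 + 1058) = √(3 + 1058) = √1061 ≈ 32.573)
1791 + s = 1791 + √1061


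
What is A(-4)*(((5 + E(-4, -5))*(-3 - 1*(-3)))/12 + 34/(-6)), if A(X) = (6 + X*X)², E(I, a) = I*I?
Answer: -8228/3 ≈ -2742.7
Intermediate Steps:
E(I, a) = I²
A(X) = (6 + X²)²
A(-4)*(((5 + E(-4, -5))*(-3 - 1*(-3)))/12 + 34/(-6)) = (6 + (-4)²)²*(((5 + (-4)²)*(-3 - 1*(-3)))/12 + 34/(-6)) = (6 + 16)²*(((5 + 16)*(-3 + 3))*(1/12) + 34*(-⅙)) = 22²*((21*0)*(1/12) - 17/3) = 484*(0*(1/12) - 17/3) = 484*(0 - 17/3) = 484*(-17/3) = -8228/3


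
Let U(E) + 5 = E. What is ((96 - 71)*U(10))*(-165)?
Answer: -20625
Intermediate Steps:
U(E) = -5 + E
((96 - 71)*U(10))*(-165) = ((96 - 71)*(-5 + 10))*(-165) = (25*5)*(-165) = 125*(-165) = -20625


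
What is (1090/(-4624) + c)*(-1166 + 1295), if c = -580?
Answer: -173054145/2312 ≈ -74850.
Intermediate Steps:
(1090/(-4624) + c)*(-1166 + 1295) = (1090/(-4624) - 580)*(-1166 + 1295) = (1090*(-1/4624) - 580)*129 = (-545/2312 - 580)*129 = -1341505/2312*129 = -173054145/2312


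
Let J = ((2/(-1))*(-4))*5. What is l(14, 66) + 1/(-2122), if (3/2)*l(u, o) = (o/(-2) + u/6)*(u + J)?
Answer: -2342689/2122 ≈ -1104.0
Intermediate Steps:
J = 40 (J = ((2*(-1))*(-4))*5 = -2*(-4)*5 = 8*5 = 40)
l(u, o) = 2*(40 + u)*(-o/2 + u/6)/3 (l(u, o) = 2*((o/(-2) + u/6)*(u + 40))/3 = 2*((o*(-1/2) + u*(1/6))*(40 + u))/3 = 2*((-o/2 + u/6)*(40 + u))/3 = 2*((40 + u)*(-o/2 + u/6))/3 = 2*(40 + u)*(-o/2 + u/6)/3)
l(14, 66) + 1/(-2122) = (-40/3*66 + (1/9)*14**2 + (40/9)*14 - 1/3*66*14) + 1/(-2122) = (-880 + (1/9)*196 + 560/9 - 308) - 1/2122 = (-880 + 196/9 + 560/9 - 308) - 1/2122 = -1104 - 1/2122 = -2342689/2122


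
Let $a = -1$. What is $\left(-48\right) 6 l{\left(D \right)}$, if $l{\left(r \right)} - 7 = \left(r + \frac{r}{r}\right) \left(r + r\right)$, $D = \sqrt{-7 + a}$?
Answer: $2592 - 1152 i \sqrt{2} \approx 2592.0 - 1629.2 i$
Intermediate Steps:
$D = 2 i \sqrt{2}$ ($D = \sqrt{-7 - 1} = \sqrt{-8} = 2 i \sqrt{2} \approx 2.8284 i$)
$l{\left(r \right)} = 7 + 2 r \left(1 + r\right)$ ($l{\left(r \right)} = 7 + \left(r + \frac{r}{r}\right) \left(r + r\right) = 7 + \left(r + 1\right) 2 r = 7 + \left(1 + r\right) 2 r = 7 + 2 r \left(1 + r\right)$)
$\left(-48\right) 6 l{\left(D \right)} = \left(-48\right) 6 \left(7 + 2 \cdot 2 i \sqrt{2} + 2 \left(2 i \sqrt{2}\right)^{2}\right) = - 288 \left(7 + 4 i \sqrt{2} + 2 \left(-8\right)\right) = - 288 \left(7 + 4 i \sqrt{2} - 16\right) = - 288 \left(-9 + 4 i \sqrt{2}\right) = 2592 - 1152 i \sqrt{2}$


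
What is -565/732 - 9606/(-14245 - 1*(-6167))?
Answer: 1233761/2956548 ≈ 0.41730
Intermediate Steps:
-565/732 - 9606/(-14245 - 1*(-6167)) = -565*1/732 - 9606/(-14245 + 6167) = -565/732 - 9606/(-8078) = -565/732 - 9606*(-1/8078) = -565/732 + 4803/4039 = 1233761/2956548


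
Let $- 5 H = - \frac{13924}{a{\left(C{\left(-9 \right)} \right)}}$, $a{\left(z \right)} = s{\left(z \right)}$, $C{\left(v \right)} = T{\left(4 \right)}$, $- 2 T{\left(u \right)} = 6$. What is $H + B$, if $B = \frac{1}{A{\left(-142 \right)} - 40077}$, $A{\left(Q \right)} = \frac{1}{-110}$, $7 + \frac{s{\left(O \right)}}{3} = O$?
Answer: $- \frac{30691783352}{330635325} \approx -92.827$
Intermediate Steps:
$T{\left(u \right)} = -3$ ($T{\left(u \right)} = \left(- \frac{1}{2}\right) 6 = -3$)
$s{\left(O \right)} = -21 + 3 O$
$C{\left(v \right)} = -3$
$A{\left(Q \right)} = - \frac{1}{110}$
$a{\left(z \right)} = -21 + 3 z$
$B = - \frac{110}{4408471}$ ($B = \frac{1}{- \frac{1}{110} - 40077} = \frac{1}{- \frac{4408471}{110}} = - \frac{110}{4408471} \approx -2.4952 \cdot 10^{-5}$)
$H = - \frac{6962}{75}$ ($H = - \frac{\left(-13924\right) \frac{1}{-21 + 3 \left(-3\right)}}{5} = - \frac{\left(-13924\right) \frac{1}{-21 - 9}}{5} = - \frac{\left(-13924\right) \frac{1}{-30}}{5} = - \frac{\left(-13924\right) \left(- \frac{1}{30}\right)}{5} = \left(- \frac{1}{5}\right) \frac{6962}{15} = - \frac{6962}{75} \approx -92.827$)
$H + B = - \frac{6962}{75} - \frac{110}{4408471} = - \frac{30691783352}{330635325}$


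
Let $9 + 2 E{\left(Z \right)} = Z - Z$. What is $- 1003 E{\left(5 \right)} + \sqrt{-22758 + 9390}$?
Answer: $\frac{9027}{2} + 2 i \sqrt{3342} \approx 4513.5 + 115.62 i$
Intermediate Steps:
$E{\left(Z \right)} = - \frac{9}{2}$ ($E{\left(Z \right)} = - \frac{9}{2} + \frac{Z - Z}{2} = - \frac{9}{2} + \frac{1}{2} \cdot 0 = - \frac{9}{2} + 0 = - \frac{9}{2}$)
$- 1003 E{\left(5 \right)} + \sqrt{-22758 + 9390} = \left(-1003\right) \left(- \frac{9}{2}\right) + \sqrt{-22758 + 9390} = \frac{9027}{2} + \sqrt{-13368} = \frac{9027}{2} + 2 i \sqrt{3342}$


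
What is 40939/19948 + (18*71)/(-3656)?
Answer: 7761215/4558118 ≈ 1.7027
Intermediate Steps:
40939/19948 + (18*71)/(-3656) = 40939*(1/19948) + 1278*(-1/3656) = 40939/19948 - 639/1828 = 7761215/4558118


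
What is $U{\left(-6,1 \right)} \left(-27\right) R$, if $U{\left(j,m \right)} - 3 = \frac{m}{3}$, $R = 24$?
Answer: $-2160$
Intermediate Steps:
$U{\left(j,m \right)} = 3 + \frac{m}{3}$
$U{\left(-6,1 \right)} \left(-27\right) R = \left(3 + \frac{1}{3} \cdot 1\right) \left(-27\right) 24 = \left(3 + \frac{1}{3}\right) \left(-27\right) 24 = \frac{10}{3} \left(-27\right) 24 = \left(-90\right) 24 = -2160$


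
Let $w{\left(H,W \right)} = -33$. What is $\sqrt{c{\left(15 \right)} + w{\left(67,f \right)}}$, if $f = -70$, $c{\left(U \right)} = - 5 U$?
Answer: $6 i \sqrt{3} \approx 10.392 i$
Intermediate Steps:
$\sqrt{c{\left(15 \right)} + w{\left(67,f \right)}} = \sqrt{\left(-5\right) 15 - 33} = \sqrt{-75 - 33} = \sqrt{-108} = 6 i \sqrt{3}$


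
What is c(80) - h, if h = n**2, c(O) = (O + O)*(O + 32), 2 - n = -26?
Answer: 17136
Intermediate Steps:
n = 28 (n = 2 - 1*(-26) = 2 + 26 = 28)
c(O) = 2*O*(32 + O) (c(O) = (2*O)*(32 + O) = 2*O*(32 + O))
h = 784 (h = 28**2 = 784)
c(80) - h = 2*80*(32 + 80) - 1*784 = 2*80*112 - 784 = 17920 - 784 = 17136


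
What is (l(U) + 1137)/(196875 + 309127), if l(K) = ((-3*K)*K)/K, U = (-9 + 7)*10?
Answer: 171/72286 ≈ 0.0023656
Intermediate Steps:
U = -20 (U = -2*10 = -20)
l(K) = -3*K (l(K) = (-3*K²)/K = -3*K)
(l(U) + 1137)/(196875 + 309127) = (-3*(-20) + 1137)/(196875 + 309127) = (60 + 1137)/506002 = 1197*(1/506002) = 171/72286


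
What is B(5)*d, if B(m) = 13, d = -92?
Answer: -1196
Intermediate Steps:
B(5)*d = 13*(-92) = -1196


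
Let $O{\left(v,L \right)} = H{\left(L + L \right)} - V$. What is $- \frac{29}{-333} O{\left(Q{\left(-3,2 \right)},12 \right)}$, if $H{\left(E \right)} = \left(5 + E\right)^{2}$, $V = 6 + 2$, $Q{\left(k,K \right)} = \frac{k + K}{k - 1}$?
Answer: $\frac{24157}{333} \approx 72.544$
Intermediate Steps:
$Q{\left(k,K \right)} = \frac{K + k}{-1 + k}$
$V = 8$
$O{\left(v,L \right)} = -8 + \left(5 + 2 L\right)^{2}$ ($O{\left(v,L \right)} = \left(5 + \left(L + L\right)\right)^{2} - 8 = \left(5 + 2 L\right)^{2} - 8 = -8 + \left(5 + 2 L\right)^{2}$)
$- \frac{29}{-333} O{\left(Q{\left(-3,2 \right)},12 \right)} = - \frac{29}{-333} \left(-8 + \left(5 + 2 \cdot 12\right)^{2}\right) = \left(-29\right) \left(- \frac{1}{333}\right) \left(-8 + \left(5 + 24\right)^{2}\right) = \frac{29 \left(-8 + 29^{2}\right)}{333} = \frac{29 \left(-8 + 841\right)}{333} = \frac{29}{333} \cdot 833 = \frac{24157}{333}$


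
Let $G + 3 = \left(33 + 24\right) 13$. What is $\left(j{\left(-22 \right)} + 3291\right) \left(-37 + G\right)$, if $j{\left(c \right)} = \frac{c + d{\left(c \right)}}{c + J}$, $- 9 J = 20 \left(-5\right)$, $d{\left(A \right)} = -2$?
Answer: $\frac{113118267}{49} \approx 2.3085 \cdot 10^{6}$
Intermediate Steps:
$J = \frac{100}{9}$ ($J = - \frac{20 \left(-5\right)}{9} = \left(- \frac{1}{9}\right) \left(-100\right) = \frac{100}{9} \approx 11.111$)
$j{\left(c \right)} = \frac{-2 + c}{\frac{100}{9} + c}$ ($j{\left(c \right)} = \frac{c - 2}{c + \frac{100}{9}} = \frac{-2 + c}{\frac{100}{9} + c}$)
$G = 738$ ($G = -3 + \left(33 + 24\right) 13 = -3 + 57 \cdot 13 = -3 + 741 = 738$)
$\left(j{\left(-22 \right)} + 3291\right) \left(-37 + G\right) = \left(\frac{9 \left(-2 - 22\right)}{100 + 9 \left(-22\right)} + 3291\right) \left(-37 + 738\right) = \left(9 \frac{1}{100 - 198} \left(-24\right) + 3291\right) 701 = \left(9 \frac{1}{-98} \left(-24\right) + 3291\right) 701 = \left(9 \left(- \frac{1}{98}\right) \left(-24\right) + 3291\right) 701 = \left(\frac{108}{49} + 3291\right) 701 = \frac{161367}{49} \cdot 701 = \frac{113118267}{49}$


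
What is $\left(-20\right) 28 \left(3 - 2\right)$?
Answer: $-560$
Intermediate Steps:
$\left(-20\right) 28 \left(3 - 2\right) = - 560 \left(3 - 2\right) = \left(-560\right) 1 = -560$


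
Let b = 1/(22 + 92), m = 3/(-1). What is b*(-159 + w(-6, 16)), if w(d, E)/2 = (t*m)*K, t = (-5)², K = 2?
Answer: -153/38 ≈ -4.0263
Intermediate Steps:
t = 25
m = -3 (m = 3*(-1) = -3)
w(d, E) = -300 (w(d, E) = 2*((25*(-3))*2) = 2*(-75*2) = 2*(-150) = -300)
b = 1/114 ≈ 0.0087719
b*(-159 + w(-6, 16)) = (-159 - 300)/114 = (1/114)*(-459) = -153/38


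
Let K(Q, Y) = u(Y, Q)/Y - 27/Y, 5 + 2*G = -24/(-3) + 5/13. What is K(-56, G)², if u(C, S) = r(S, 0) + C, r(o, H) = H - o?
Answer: 159201/484 ≈ 328.93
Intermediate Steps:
u(C, S) = C - S (u(C, S) = (0 - S) + C = -S + C = C - S)
G = 22/13 (G = -5/2 + (-24/(-3) + 5/13)/2 = -5/2 + (-24*(-⅓) + 5*(1/13))/2 = -5/2 + (8 + 5/13)/2 = -5/2 + (½)*(109/13) = -5/2 + 109/26 = 22/13 ≈ 1.6923)
K(Q, Y) = -27/Y + (Y - Q)/Y (K(Q, Y) = (Y - Q)/Y - 27/Y = -27/Y + (Y - Q)/Y)
K(-56, G)² = ((-27 + 22/13 - 1*(-56))/(22/13))² = (13*(-27 + 22/13 + 56)/22)² = ((13/22)*(399/13))² = (399/22)² = 159201/484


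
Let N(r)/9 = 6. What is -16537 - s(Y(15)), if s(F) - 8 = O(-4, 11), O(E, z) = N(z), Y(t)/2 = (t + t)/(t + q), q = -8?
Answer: -16599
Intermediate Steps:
Y(t) = 4*t/(-8 + t) (Y(t) = 2*((t + t)/(t - 8)) = 2*((2*t)/(-8 + t)) = 2*(2*t/(-8 + t)) = 4*t/(-8 + t))
N(r) = 54 (N(r) = 9*6 = 54)
O(E, z) = 54
s(F) = 62 (s(F) = 8 + 54 = 62)
-16537 - s(Y(15)) = -16537 - 1*62 = -16537 - 62 = -16599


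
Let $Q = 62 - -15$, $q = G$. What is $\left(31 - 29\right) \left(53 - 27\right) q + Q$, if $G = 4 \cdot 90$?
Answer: $18797$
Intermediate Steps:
$G = 360$
$q = 360$
$Q = 77$ ($Q = 62 + 15 = 77$)
$\left(31 - 29\right) \left(53 - 27\right) q + Q = \left(31 - 29\right) \left(53 - 27\right) 360 + 77 = 2 \cdot 26 \cdot 360 + 77 = 52 \cdot 360 + 77 = 18720 + 77 = 18797$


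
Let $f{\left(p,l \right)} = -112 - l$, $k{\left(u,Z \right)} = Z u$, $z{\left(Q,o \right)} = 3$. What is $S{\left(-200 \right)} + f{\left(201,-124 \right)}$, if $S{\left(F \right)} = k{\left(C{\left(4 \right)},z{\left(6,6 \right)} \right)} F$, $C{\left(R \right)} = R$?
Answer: $-2388$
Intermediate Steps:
$S{\left(F \right)} = 12 F$ ($S{\left(F \right)} = 3 \cdot 4 F = 12 F$)
$S{\left(-200 \right)} + f{\left(201,-124 \right)} = 12 \left(-200\right) - -12 = -2400 + \left(-112 + 124\right) = -2400 + 12 = -2388$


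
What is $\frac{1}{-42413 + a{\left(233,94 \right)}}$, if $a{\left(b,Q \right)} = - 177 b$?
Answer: $- \frac{1}{83654} \approx -1.1954 \cdot 10^{-5}$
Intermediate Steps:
$\frac{1}{-42413 + a{\left(233,94 \right)}} = \frac{1}{-42413 - 41241} = \frac{1}{-83654} = - \frac{1}{83654}$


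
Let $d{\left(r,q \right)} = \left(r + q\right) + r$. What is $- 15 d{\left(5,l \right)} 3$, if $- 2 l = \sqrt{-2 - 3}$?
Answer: $-450 + \frac{45 i \sqrt{5}}{2} \approx -450.0 + 50.312 i$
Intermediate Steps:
$l = - \frac{i \sqrt{5}}{2}$ ($l = - \frac{\sqrt{-2 - 3}}{2} = - \frac{\sqrt{-5}}{2} = - \frac{i \sqrt{5}}{2} \approx - 1.118 i$)
$d{\left(r,q \right)} = q + 2 r$ ($d{\left(r,q \right)} = \left(q + r\right) + r = q + 2 r$)
$- 15 d{\left(5,l \right)} 3 = - 15 \left(- \frac{i \sqrt{5}}{2} + 2 \cdot 5\right) 3 = - 15 \left(- \frac{i \sqrt{5}}{2} + 10\right) 3 = - 15 \left(10 - \frac{i \sqrt{5}}{2}\right) 3 = \left(-150 + \frac{15 i \sqrt{5}}{2}\right) 3 = -450 + \frac{45 i \sqrt{5}}{2}$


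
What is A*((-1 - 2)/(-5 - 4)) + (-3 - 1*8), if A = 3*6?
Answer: -5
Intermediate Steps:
A = 18
A*((-1 - 2)/(-5 - 4)) + (-3 - 1*8) = 18*((-1 - 2)/(-5 - 4)) + (-3 - 1*8) = 18*(-3/(-9)) + (-3 - 8) = 18*(-3*(-1/9)) - 11 = 18*(1/3) - 11 = 6 - 11 = -5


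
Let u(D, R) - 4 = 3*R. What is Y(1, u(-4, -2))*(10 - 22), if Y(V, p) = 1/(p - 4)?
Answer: 2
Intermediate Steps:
u(D, R) = 4 + 3*R
Y(V, p) = 1/(-4 + p)
Y(1, u(-4, -2))*(10 - 22) = (10 - 22)/(-4 + (4 + 3*(-2))) = -12/(-4 + (4 - 6)) = -12/(-4 - 2) = -12/(-6) = -⅙*(-12) = 2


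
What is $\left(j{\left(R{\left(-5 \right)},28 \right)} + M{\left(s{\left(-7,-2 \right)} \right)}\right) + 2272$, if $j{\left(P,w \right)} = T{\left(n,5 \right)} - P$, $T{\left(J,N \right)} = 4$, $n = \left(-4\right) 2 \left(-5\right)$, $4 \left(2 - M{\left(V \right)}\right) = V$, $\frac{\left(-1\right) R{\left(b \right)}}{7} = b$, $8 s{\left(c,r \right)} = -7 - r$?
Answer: $\frac{71781}{32} \approx 2243.2$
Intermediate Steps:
$s{\left(c,r \right)} = - \frac{7}{8} - \frac{r}{8}$ ($s{\left(c,r \right)} = \frac{-7 - r}{8} = - \frac{7}{8} - \frac{r}{8}$)
$R{\left(b \right)} = - 7 b$
$M{\left(V \right)} = 2 - \frac{V}{4}$
$n = 40$ ($n = \left(-8\right) \left(-5\right) = 40$)
$j{\left(P,w \right)} = 4 - P$
$\left(j{\left(R{\left(-5 \right)},28 \right)} + M{\left(s{\left(-7,-2 \right)} \right)}\right) + 2272 = \left(\left(4 - \left(-7\right) \left(-5\right)\right) + \left(2 - \frac{- \frac{7}{8} - - \frac{1}{4}}{4}\right)\right) + 2272 = \left(\left(4 - 35\right) + \left(2 - \frac{- \frac{7}{8} + \frac{1}{4}}{4}\right)\right) + 2272 = \left(\left(4 - 35\right) + \left(2 - - \frac{5}{32}\right)\right) + 2272 = \left(-31 + \left(2 + \frac{5}{32}\right)\right) + 2272 = \left(-31 + \frac{69}{32}\right) + 2272 = - \frac{923}{32} + 2272 = \frac{71781}{32}$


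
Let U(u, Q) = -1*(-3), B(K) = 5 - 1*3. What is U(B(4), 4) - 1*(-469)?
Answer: 472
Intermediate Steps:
B(K) = 2 (B(K) = 5 - 3 = 2)
U(u, Q) = 3
U(B(4), 4) - 1*(-469) = 3 - 1*(-469) = 3 + 469 = 472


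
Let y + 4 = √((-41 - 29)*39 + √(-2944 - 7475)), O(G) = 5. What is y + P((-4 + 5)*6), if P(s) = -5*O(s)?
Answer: -29 + √(-2730 + I*√10419) ≈ -28.023 + 52.259*I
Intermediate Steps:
P(s) = -25 (P(s) = -5*5 = -25)
y = -4 + √(-2730 + I*√10419) (y = -4 + √((-41 - 29)*39 + √(-2944 - 7475)) = -4 + √(-70*39 + √(-10419)) = -4 + √(-2730 + I*√10419) ≈ -3.0234 + 52.259*I)
y + P((-4 + 5)*6) = (-4 + √(-2730 + I*√10419)) - 25 = -29 + √(-2730 + I*√10419)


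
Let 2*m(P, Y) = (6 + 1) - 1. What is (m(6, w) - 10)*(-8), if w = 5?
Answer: 56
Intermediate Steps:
m(P, Y) = 3 (m(P, Y) = ((6 + 1) - 1)/2 = (7 - 1)/2 = (½)*6 = 3)
(m(6, w) - 10)*(-8) = (3 - 10)*(-8) = -7*(-8) = 56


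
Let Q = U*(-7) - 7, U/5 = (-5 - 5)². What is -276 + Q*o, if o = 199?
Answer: -698169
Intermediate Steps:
U = 500 (U = 5*(-5 - 5)² = 5*(-10)² = 5*100 = 500)
Q = -3507 (Q = 500*(-7) - 7 = -3500 - 7 = -3507)
-276 + Q*o = -276 - 3507*199 = -276 - 697893 = -698169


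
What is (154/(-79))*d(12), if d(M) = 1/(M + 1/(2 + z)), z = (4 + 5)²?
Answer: -12782/78763 ≈ -0.16228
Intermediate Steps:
z = 81 (z = 9² = 81)
d(M) = 1/(1/83 + M) (d(M) = 1/(M + 1/(2 + 81)) = 1/(M + 1/83) = 1/(1/83 + M))
(154/(-79))*d(12) = (154/(-79))*(83/(1 + 83*12)) = (154*(-1/79))*(83/(1 + 996)) = -12782/(79*997) = -154/79*83/997 = -12782/78763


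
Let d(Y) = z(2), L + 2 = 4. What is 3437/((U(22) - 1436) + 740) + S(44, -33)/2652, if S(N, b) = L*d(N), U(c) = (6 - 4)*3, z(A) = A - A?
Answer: -3437/690 ≈ -4.9812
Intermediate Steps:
L = 2 (L = -2 + 4 = 2)
z(A) = 0
d(Y) = 0
U(c) = 6 (U(c) = 2*3 = 6)
S(N, b) = 0 (S(N, b) = 2*0 = 0)
3437/((U(22) - 1436) + 740) + S(44, -33)/2652 = 3437/((6 - 1436) + 740) + 0/2652 = 3437/(-1430 + 740) + 0*(1/2652) = 3437/(-690) + 0 = 3437*(-1/690) + 0 = -3437/690 + 0 = -3437/690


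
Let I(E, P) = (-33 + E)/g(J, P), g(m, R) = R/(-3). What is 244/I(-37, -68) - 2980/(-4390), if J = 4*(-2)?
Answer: -3610654/46095 ≈ -78.331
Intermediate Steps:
J = -8
g(m, R) = -R/3 (g(m, R) = R*(-⅓) = -R/3)
I(E, P) = -3*(-33 + E)/P (I(E, P) = (-33 + E)/((-P/3)) = (-33 + E)*(-3/P) = -3*(-33 + E)/P)
244/I(-37, -68) - 2980/(-4390) = 244/((3*(33 - 1*(-37))/(-68))) - 2980/(-4390) = 244/((3*(-1/68)*(33 + 37))) - 2980*(-1/4390) = 244/((3*(-1/68)*70)) + 298/439 = 244/(-105/34) + 298/439 = 244*(-34/105) + 298/439 = -8296/105 + 298/439 = -3610654/46095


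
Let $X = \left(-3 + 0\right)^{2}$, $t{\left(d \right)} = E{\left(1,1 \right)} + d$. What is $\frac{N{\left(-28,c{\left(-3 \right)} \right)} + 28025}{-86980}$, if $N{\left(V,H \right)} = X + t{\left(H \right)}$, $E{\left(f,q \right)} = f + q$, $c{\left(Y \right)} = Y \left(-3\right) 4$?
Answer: $- \frac{7018}{21745} \approx -0.32274$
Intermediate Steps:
$c{\left(Y \right)} = - 12 Y$ ($c{\left(Y \right)} = - 3 Y 4 = - 12 Y$)
$t{\left(d \right)} = 2 + d$ ($t{\left(d \right)} = \left(1 + 1\right) + d = 2 + d$)
$X = 9$ ($X = \left(-3\right)^{2} = 9$)
$N{\left(V,H \right)} = 11 + H$ ($N{\left(V,H \right)} = 9 + \left(2 + H\right) = 11 + H$)
$\frac{N{\left(-28,c{\left(-3 \right)} \right)} + 28025}{-86980} = \frac{\left(11 - -36\right) + 28025}{-86980} = \left(\left(11 + 36\right) + 28025\right) \left(- \frac{1}{86980}\right) = \left(47 + 28025\right) \left(- \frac{1}{86980}\right) = 28072 \left(- \frac{1}{86980}\right) = - \frac{7018}{21745}$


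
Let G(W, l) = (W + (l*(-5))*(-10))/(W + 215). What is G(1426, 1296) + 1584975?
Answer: 2601010201/1641 ≈ 1.5850e+6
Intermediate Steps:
G(W, l) = (W + 50*l)/(215 + W) (G(W, l) = (W - 5*l*(-10))/(215 + W) = (W + 50*l)/(215 + W))
G(1426, 1296) + 1584975 = (1426 + 50*1296)/(215 + 1426) + 1584975 = (1426 + 64800)/1641 + 1584975 = (1/1641)*66226 + 1584975 = 66226/1641 + 1584975 = 2601010201/1641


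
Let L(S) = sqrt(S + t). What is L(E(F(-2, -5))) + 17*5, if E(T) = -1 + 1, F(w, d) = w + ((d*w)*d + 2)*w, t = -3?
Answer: 85 + I*sqrt(3) ≈ 85.0 + 1.732*I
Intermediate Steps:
F(w, d) = w + w*(2 + w*d**2) (F(w, d) = w + (w*d**2 + 2)*w = w + (2 + w*d**2)*w = w + w*(2 + w*d**2))
E(T) = 0
L(S) = sqrt(-3 + S) (L(S) = sqrt(S - 3) = sqrt(-3 + S))
L(E(F(-2, -5))) + 17*5 = sqrt(-3 + 0) + 17*5 = sqrt(-3) + 85 = I*sqrt(3) + 85 = 85 + I*sqrt(3)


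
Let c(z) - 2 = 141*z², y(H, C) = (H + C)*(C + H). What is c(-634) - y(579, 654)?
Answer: 55155509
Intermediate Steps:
y(H, C) = (C + H)² (y(H, C) = (C + H)*(C + H) = (C + H)²)
c(z) = 2 + 141*z²
c(-634) - y(579, 654) = (2 + 141*(-634)²) - (654 + 579)² = (2 + 141*401956) - 1*1233² = (2 + 56675796) - 1*1520289 = 56675798 - 1520289 = 55155509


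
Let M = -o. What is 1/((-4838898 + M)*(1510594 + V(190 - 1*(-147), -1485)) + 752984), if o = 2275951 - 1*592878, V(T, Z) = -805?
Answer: -1/9846799321135 ≈ -1.0156e-13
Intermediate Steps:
o = 1683073 (o = 2275951 - 592878 = 1683073)
M = -1683073 (M = -1*1683073 = -1683073)
1/((-4838898 + M)*(1510594 + V(190 - 1*(-147), -1485)) + 752984) = 1/((-4838898 - 1683073)*(1510594 - 805) + 752984) = 1/(-6521971*1509789 + 752984) = 1/(-9846800074119 + 752984) = 1/(-9846799321135) = -1/9846799321135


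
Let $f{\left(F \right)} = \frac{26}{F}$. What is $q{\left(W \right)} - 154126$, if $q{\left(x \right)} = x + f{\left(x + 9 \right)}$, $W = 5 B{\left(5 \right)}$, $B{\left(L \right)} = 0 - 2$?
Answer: $-154162$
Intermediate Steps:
$B{\left(L \right)} = -2$ ($B{\left(L \right)} = 0 - 2 = -2$)
$W = -10$ ($W = 5 \left(-2\right) = -10$)
$q{\left(x \right)} = x + \frac{26}{9 + x}$ ($q{\left(x \right)} = x + \frac{26}{x + 9} = x + \frac{26}{9 + x}$)
$q{\left(W \right)} - 154126 = \frac{26 - 10 \left(9 - 10\right)}{9 - 10} - 154126 = \frac{26 - -10}{-1} - 154126 = - (26 + 10) - 154126 = \left(-1\right) 36 - 154126 = -36 - 154126 = -154162$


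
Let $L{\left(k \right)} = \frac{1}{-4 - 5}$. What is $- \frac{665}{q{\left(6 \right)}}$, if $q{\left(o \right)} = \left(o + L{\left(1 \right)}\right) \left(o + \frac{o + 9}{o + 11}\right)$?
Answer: $- \frac{11305}{689} \approx -16.408$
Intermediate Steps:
$L{\left(k \right)} = - \frac{1}{9}$ ($L{\left(k \right)} = \frac{1}{-9} = - \frac{1}{9}$)
$q{\left(o \right)} = \left(- \frac{1}{9} + o\right) \left(o + \frac{9 + o}{11 + o}\right)$ ($q{\left(o \right)} = \left(o - \frac{1}{9}\right) \left(o + \frac{o + 9}{o + 11}\right) = \left(- \frac{1}{9} + o\right) \left(o + \frac{9 + o}{11 + o}\right)$)
$- \frac{665}{q{\left(6 \right)}} = - \frac{665}{\frac{1}{9} \frac{1}{11 + 6} \left(-9 + 9 \cdot 6^{3} + 69 \cdot 6 + 107 \cdot 6^{2}\right)} = - \frac{665}{\frac{1}{9} \cdot \frac{1}{17} \left(-9 + 9 \cdot 216 + 414 + 107 \cdot 36\right)} = - \frac{665}{\frac{1}{9} \cdot \frac{1}{17} \left(-9 + 1944 + 414 + 3852\right)} = - \frac{665}{\frac{1}{9} \cdot \frac{1}{17} \cdot 6201} = - \frac{665}{\frac{689}{17}} = \left(-665\right) \frac{17}{689} = - \frac{11305}{689}$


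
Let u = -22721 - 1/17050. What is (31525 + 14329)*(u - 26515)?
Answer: -19246615835527/8525 ≈ -2.2577e+9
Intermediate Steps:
u = -387393051/17050 (u = -22721 - 1*1/17050 = -22721 - 1/17050 = -387393051/17050 ≈ -22721.)
(31525 + 14329)*(u - 26515) = (31525 + 14329)*(-387393051/17050 - 26515) = 45854*(-839473801/17050) = -19246615835527/8525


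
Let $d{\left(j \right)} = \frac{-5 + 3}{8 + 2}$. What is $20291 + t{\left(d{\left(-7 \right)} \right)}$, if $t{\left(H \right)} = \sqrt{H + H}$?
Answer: $20291 + \frac{i \sqrt{10}}{5} \approx 20291.0 + 0.63246 i$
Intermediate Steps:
$d{\left(j \right)} = - \frac{1}{5}$ ($d{\left(j \right)} = - \frac{2}{10} = \left(-2\right) \frac{1}{10} = - \frac{1}{5}$)
$t{\left(H \right)} = \sqrt{2} \sqrt{H}$ ($t{\left(H \right)} = \sqrt{2 H} = \sqrt{2} \sqrt{H}$)
$20291 + t{\left(d{\left(-7 \right)} \right)} = 20291 + \sqrt{2} \sqrt{- \frac{1}{5}} = 20291 + \sqrt{2} \frac{i \sqrt{5}}{5} = 20291 + \frac{i \sqrt{10}}{5}$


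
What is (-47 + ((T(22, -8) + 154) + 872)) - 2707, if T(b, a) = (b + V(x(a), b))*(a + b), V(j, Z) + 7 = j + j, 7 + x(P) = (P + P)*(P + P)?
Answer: 5454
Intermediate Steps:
x(P) = -7 + 4*P² (x(P) = -7 + (P + P)*(P + P) = -7 + (2*P)*(2*P) = -7 + 4*P²)
V(j, Z) = -7 + 2*j (V(j, Z) = -7 + (j + j) = -7 + 2*j)
T(b, a) = (a + b)*(-21 + b + 8*a²) (T(b, a) = (b + (-7 + 2*(-7 + 4*a²)))*(a + b) = (b + (-7 + (-14 + 8*a²)))*(a + b) = (b + (-21 + 8*a²))*(a + b) = (-21 + b + 8*a²)*(a + b) = (a + b)*(-21 + b + 8*a²))
(-47 + ((T(22, -8) + 154) + 872)) - 2707 = (-47 + (((22² - 8*22 - 8*(-21 + 8*(-8)²) + 22*(-21 + 8*(-8)²)) + 154) + 872)) - 2707 = (-47 + (((484 - 176 - 8*(-21 + 8*64) + 22*(-21 + 8*64)) + 154) + 872)) - 2707 = (-47 + (((484 - 176 - 8*(-21 + 512) + 22*(-21 + 512)) + 154) + 872)) - 2707 = (-47 + (((484 - 176 - 8*491 + 22*491) + 154) + 872)) - 2707 = (-47 + (((484 - 176 - 3928 + 10802) + 154) + 872)) - 2707 = (-47 + ((7182 + 154) + 872)) - 2707 = (-47 + (7336 + 872)) - 2707 = (-47 + 8208) - 2707 = 8161 - 2707 = 5454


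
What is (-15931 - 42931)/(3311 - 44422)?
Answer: 58862/41111 ≈ 1.4318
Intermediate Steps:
(-15931 - 42931)/(3311 - 44422) = -58862/(-41111) = -58862*(-1/41111) = 58862/41111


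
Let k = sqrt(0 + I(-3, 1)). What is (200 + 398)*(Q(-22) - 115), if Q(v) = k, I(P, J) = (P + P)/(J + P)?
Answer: -68770 + 598*sqrt(3) ≈ -67734.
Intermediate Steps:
I(P, J) = 2*P/(J + P) (I(P, J) = (2*P)/(J + P) = 2*P/(J + P))
k = sqrt(3) (k = sqrt(0 + 2*(-3)/(1 - 3)) = sqrt(0 + 2*(-3)/(-2)) = sqrt(0 + 2*(-3)*(-1/2)) = sqrt(0 + 3) = sqrt(3) ≈ 1.7320)
Q(v) = sqrt(3)
(200 + 398)*(Q(-22) - 115) = (200 + 398)*(sqrt(3) - 115) = 598*(-115 + sqrt(3)) = -68770 + 598*sqrt(3)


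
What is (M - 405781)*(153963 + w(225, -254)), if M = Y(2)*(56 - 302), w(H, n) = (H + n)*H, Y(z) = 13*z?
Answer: -60770552526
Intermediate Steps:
w(H, n) = H*(H + n)
M = -6396 (M = (13*2)*(56 - 302) = 26*(-246) = -6396)
(M - 405781)*(153963 + w(225, -254)) = (-6396 - 405781)*(153963 + 225*(225 - 254)) = -412177*(153963 + 225*(-29)) = -412177*(153963 - 6525) = -412177*147438 = -60770552526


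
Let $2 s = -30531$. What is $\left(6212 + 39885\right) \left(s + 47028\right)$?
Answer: $\frac{2928311925}{2} \approx 1.4642 \cdot 10^{9}$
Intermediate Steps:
$s = - \frac{30531}{2}$ ($s = \frac{1}{2} \left(-30531\right) = - \frac{30531}{2} \approx -15266.0$)
$\left(6212 + 39885\right) \left(s + 47028\right) = \left(6212 + 39885\right) \left(- \frac{30531}{2} + 47028\right) = 46097 \cdot \frac{63525}{2} = \frac{2928311925}{2}$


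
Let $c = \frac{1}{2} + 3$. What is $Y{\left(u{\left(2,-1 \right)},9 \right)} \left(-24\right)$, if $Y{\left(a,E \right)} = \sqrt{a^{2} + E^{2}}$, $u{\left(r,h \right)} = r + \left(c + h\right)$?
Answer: $- 108 \sqrt{5} \approx -241.5$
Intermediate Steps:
$c = \frac{7}{2}$ ($c = \frac{1}{2} + 3 = \frac{7}{2} \approx 3.5$)
$u{\left(r,h \right)} = \frac{7}{2} + h + r$ ($u{\left(r,h \right)} = r + \left(\frac{7}{2} + h\right) = \frac{7}{2} + h + r$)
$Y{\left(a,E \right)} = \sqrt{E^{2} + a^{2}}$
$Y{\left(u{\left(2,-1 \right)},9 \right)} \left(-24\right) = \sqrt{9^{2} + \left(\frac{7}{2} - 1 + 2\right)^{2}} \left(-24\right) = \sqrt{81 + \left(\frac{9}{2}\right)^{2}} \left(-24\right) = \sqrt{81 + \frac{81}{4}} \left(-24\right) = \sqrt{\frac{405}{4}} \left(-24\right) = \frac{9 \sqrt{5}}{2} \left(-24\right) = - 108 \sqrt{5}$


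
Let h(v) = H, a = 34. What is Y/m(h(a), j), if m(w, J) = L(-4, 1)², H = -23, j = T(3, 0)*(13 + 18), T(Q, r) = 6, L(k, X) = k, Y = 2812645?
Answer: 2812645/16 ≈ 1.7579e+5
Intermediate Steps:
j = 186 (j = 6*(13 + 18) = 6*31 = 186)
h(v) = -23
m(w, J) = 16 (m(w, J) = (-4)² = 16)
Y/m(h(a), j) = 2812645/16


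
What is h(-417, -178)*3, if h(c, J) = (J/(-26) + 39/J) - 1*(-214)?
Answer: 1531593/2314 ≈ 661.88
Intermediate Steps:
h(c, J) = 214 + 39/J - J/26 (h(c, J) = (J*(-1/26) + 39/J) + 214 = (-J/26 + 39/J) + 214 = (39/J - J/26) + 214 = 214 + 39/J - J/26)
h(-417, -178)*3 = (214 + 39/(-178) - 1/26*(-178))*3 = (214 + 39*(-1/178) + 89/13)*3 = (214 - 39/178 + 89/13)*3 = (510531/2314)*3 = 1531593/2314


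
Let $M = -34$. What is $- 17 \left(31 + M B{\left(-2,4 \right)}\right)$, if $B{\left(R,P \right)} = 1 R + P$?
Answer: $629$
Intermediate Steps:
$B{\left(R,P \right)} = P + R$ ($B{\left(R,P \right)} = R + P = P + R$)
$- 17 \left(31 + M B{\left(-2,4 \right)}\right) = - 17 \left(31 - 34 \left(4 - 2\right)\right) = - 17 \left(31 - 68\right) = \left(-17\right) \left(-37\right) = 629$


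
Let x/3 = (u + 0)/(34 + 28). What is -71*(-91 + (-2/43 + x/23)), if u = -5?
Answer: 396423885/61318 ≈ 6465.0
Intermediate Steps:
x = -15/62 (x = 3*((-5 + 0)/(34 + 28)) = 3*(-5/62) = -15/62 ≈ -0.24194)
-71*(-91 + (-2/43 + x/23)) = -71*(-91 + (-2/43 - 15/62/23)) = -71*(-91 + (-2*1/43 - 15/62*1/23)) = -71*(-91 + (-2/43 - 15/1426)) = -71*(-91 - 3497/61318) = -71*(-5583435/61318) = 396423885/61318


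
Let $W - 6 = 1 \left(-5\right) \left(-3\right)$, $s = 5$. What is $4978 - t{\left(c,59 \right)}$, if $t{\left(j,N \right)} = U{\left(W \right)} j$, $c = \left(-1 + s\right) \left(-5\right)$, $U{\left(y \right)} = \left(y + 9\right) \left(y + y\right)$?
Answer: $30178$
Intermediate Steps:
$W = 21$ ($W = 6 + 1 \left(-5\right) \left(-3\right) = 6 - -15 = 6 + 15 = 21$)
$U{\left(y \right)} = 2 y \left(9 + y\right)$ ($U{\left(y \right)} = \left(9 + y\right) 2 y = 2 y \left(9 + y\right)$)
$c = -20$ ($c = \left(-1 + 5\right) \left(-5\right) = 4 \left(-5\right) = -20$)
$t{\left(j,N \right)} = 1260 j$ ($t{\left(j,N \right)} = 2 \cdot 21 \left(9 + 21\right) j = 2 \cdot 21 \cdot 30 j = 1260 j$)
$4978 - t{\left(c,59 \right)} = 4978 - 1260 \left(-20\right) = 4978 - -25200 = 4978 + 25200 = 30178$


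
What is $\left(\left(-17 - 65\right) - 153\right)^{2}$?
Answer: $55225$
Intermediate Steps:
$\left(\left(-17 - 65\right) - 153\right)^{2} = \left(-82 - 153\right)^{2} = \left(-235\right)^{2} = 55225$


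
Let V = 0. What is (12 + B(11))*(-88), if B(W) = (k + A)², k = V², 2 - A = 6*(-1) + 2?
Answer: -4224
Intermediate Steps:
A = 6 (A = 2 - (6*(-1) + 2) = 2 - (-6 + 2) = 2 - 1*(-4) = 2 + 4 = 6)
k = 0 (k = 0² = 0)
B(W) = 36 (B(W) = (0 + 6)² = 6² = 36)
(12 + B(11))*(-88) = (12 + 36)*(-88) = 48*(-88) = -4224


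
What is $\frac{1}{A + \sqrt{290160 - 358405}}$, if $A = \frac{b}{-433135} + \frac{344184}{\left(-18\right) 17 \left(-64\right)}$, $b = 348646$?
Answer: $\frac{2094861161809785840}{8560195722863509294201} - \frac{124918532944185600 i \sqrt{68245}}{8560195722863509294201} \approx 0.00024472 - 0.0038122 i$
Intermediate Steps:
$A = \frac{5927093899}{353438160}$ ($A = \frac{348646}{-433135} + \frac{344184}{\left(-18\right) 17 \left(-64\right)} = 348646 \left(- \frac{1}{433135}\right) + \frac{344184}{\left(-306\right) \left(-64\right)} = - \frac{348646}{433135} + \frac{344184}{19584} = - \frac{348646}{433135} + 344184 \cdot \frac{1}{19584} = - \frac{348646}{433135} + \frac{14341}{816} = \frac{5927093899}{353438160} \approx 16.77$)
$\frac{1}{A + \sqrt{290160 - 358405}} = \frac{1}{\frac{5927093899}{353438160} + \sqrt{290160 - 358405}} = \frac{1}{\frac{5927093899}{353438160} + \sqrt{-68245}} = \frac{1}{\frac{5927093899}{353438160} + i \sqrt{68245}}$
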